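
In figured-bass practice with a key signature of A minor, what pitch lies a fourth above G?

Counting 3 letter steps above G lands on C; in A minor, that letter is C.

C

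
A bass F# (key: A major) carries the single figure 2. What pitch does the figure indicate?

G#

Counting 1 letter step above F# lands on G; in A major, that letter is G#.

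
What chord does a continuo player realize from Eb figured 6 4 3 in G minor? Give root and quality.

The figures 6 4 3 indicate a seventh chord in second inversion.
In second inversion the root lies a fourth above the bass: a fourth above Eb in G minor is A.
The chord tones are Eb, G, A, C, giving A half-diminished seventh.

A half-diminished seventh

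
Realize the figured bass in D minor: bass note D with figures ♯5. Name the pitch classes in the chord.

D, F, A#

The written figures ♯5 are shorthand for 5/3: the 3 is implied.
A third above D in this key is F.
A fifth above D in this key is A, raised to A# by the sharp.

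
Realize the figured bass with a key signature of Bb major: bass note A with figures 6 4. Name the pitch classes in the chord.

A fourth above A in this key is D.
A sixth above A in this key is F.
Together with the bass A, this spells D minor in second inversion.

A, D, F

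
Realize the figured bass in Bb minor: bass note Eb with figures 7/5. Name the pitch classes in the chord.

Eb, Gb, Bb, Db

The written figures 7/5 are shorthand for 7/5/3: the 3 is implied.
A third above Eb in this key is Gb.
A fifth above Eb in this key is Bb.
A seventh above Eb in this key is Db.
Together with the bass Eb, this spells Eb minor seventh in root position.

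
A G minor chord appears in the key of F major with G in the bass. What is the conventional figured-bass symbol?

no figures

G is the root of G minor, so the chord is in root position.
A triad in root position is figured 5/3, conventionally abbreviated (no figures — root-position triad).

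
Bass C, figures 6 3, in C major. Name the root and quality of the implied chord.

A minor

The figures 6 3 indicate a triad in first inversion.
In first inversion the root lies a sixth above the bass: a sixth above C in C major is A.
The chord tones are C, E, A, giving A minor.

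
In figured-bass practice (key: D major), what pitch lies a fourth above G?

Counting 3 letter steps above G lands on C; in D major, that letter is C#.

C#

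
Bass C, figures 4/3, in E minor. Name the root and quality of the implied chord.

The figures 4/3 indicate a seventh chord in second inversion.
In second inversion the root lies a fourth above the bass: a fourth above C in E minor is F#.
The chord tones are C, E, F#, A, giving F# half-diminished seventh.

F# half-diminished seventh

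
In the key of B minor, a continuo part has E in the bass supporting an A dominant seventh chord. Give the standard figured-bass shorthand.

E is the fifth of A dominant seventh, so the chord is in second inversion.
A seventh chord in second inversion is figured 6/4/3, conventionally abbreviated 4/3.

4/3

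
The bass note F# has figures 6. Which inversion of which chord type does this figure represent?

triad, first inversion

6 is shorthand for 6/3.
Intervals of 6/3 above the bass form a triad; the bass is the third, so this is first inversion.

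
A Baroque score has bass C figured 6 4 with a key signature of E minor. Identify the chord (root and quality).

The figures 6 4 indicate a triad in second inversion.
In second inversion the root lies a fourth above the bass: a fourth above C in E minor is F#.
The chord tones are C, F#, A, giving F# diminished.

F# diminished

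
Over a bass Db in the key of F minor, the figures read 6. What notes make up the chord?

The written figures 6 are shorthand for 6/3: the 3 is implied.
A third above Db in this key is F.
A sixth above Db in this key is Bb.
Together with the bass Db, this spells Bb minor in first inversion.

Db, F, Bb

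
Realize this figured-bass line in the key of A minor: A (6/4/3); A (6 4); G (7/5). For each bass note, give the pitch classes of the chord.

A (6/4/3): A, C, D, F.
A (6/4): A, D, F.
G (7/5/3): G, B, D, F.

A, C, D, F | A, D, F | G, B, D, F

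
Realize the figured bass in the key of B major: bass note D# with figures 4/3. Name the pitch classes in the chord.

D#, F#, G#, B

The written figures 4/3 are shorthand for 6/4/3: the 6 is implied.
A third above D# in this key is F#.
A fourth above D# in this key is G#.
A sixth above D# in this key is B.
Together with the bass D#, this spells G# minor seventh in second inversion.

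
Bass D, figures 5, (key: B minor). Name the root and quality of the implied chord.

D major

The figures 5 indicate a triad in root position.
In root position the bass is the root, so the root is D.
The chord tones are D, F#, A, giving D major.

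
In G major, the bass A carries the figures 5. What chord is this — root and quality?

The figures 5 indicate a triad in root position.
In root position the bass is the root, so the root is A.
The chord tones are A, C, E, giving A minor.

A minor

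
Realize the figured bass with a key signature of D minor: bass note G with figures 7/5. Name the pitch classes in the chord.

G, Bb, D, F

The written figures 7/5 are shorthand for 7/5/3: the 3 is implied.
A third above G in this key is Bb.
A fifth above G in this key is D.
A seventh above G in this key is F.
Together with the bass G, this spells G minor seventh in root position.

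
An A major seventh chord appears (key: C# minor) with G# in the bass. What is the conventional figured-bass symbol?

4/2

G# is the seventh of A major seventh, so the chord is in third inversion.
A seventh chord in third inversion is figured 6/4/2, conventionally abbreviated 4/2.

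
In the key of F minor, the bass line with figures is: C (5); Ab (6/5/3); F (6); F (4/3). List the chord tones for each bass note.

C, Eb, G | Ab, C, Eb, F | F, Ab, Db | F, Ab, Bb, Db

C (5/3): C, Eb, G.
Ab (6/5/3): Ab, C, Eb, F.
F (6/3): F, Ab, Db.
F (6/4/3): F, Ab, Bb, Db.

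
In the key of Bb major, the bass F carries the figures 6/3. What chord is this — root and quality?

D minor

The figures 6/3 indicate a triad in first inversion.
In first inversion the root lies a sixth above the bass: a sixth above F in Bb major is D.
The chord tones are F, A, D, giving D minor.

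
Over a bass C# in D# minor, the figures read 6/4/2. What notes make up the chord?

C#, D#, F#, A#

A second above C# in this key is D#.
A fourth above C# in this key is F#.
A sixth above C# in this key is A#.
Together with the bass C#, this spells D# minor seventh in third inversion.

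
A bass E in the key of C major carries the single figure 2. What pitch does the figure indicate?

F

Counting 1 letter step above E lands on F; in C major, that letter is F.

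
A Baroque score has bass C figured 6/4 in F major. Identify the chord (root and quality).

The figures 6/4 indicate a triad in second inversion.
In second inversion the root lies a fourth above the bass: a fourth above C in F major is F.
The chord tones are C, F, A, giving F major.

F major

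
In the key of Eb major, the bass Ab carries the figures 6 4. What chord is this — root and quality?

The figures 6 4 indicate a triad in second inversion.
In second inversion the root lies a fourth above the bass: a fourth above Ab in Eb major is D.
The chord tones are Ab, D, F, giving D diminished.

D diminished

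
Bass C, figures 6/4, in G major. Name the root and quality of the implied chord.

The figures 6/4 indicate a triad in second inversion.
In second inversion the root lies a fourth above the bass: a fourth above C in G major is F#.
The chord tones are C, F#, A, giving F# diminished.

F# diminished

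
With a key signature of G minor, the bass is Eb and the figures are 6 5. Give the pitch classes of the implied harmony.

Eb, G, Bb, C

The written figures 6 5 are shorthand for 6/5/3: the 3 is implied.
A third above Eb in this key is G.
A fifth above Eb in this key is Bb.
A sixth above Eb in this key is C.
Together with the bass Eb, this spells C minor seventh in first inversion.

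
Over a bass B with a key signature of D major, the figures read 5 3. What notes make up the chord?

B, D, F#

A third above B in this key is D.
A fifth above B in this key is F#.
Together with the bass B, this spells B minor in root position.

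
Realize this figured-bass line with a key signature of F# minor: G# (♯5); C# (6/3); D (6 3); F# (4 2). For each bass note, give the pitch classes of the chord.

G#, B, D# | C#, E, A | D, F#, B | F#, G#, B, D

G# (#5/3): G#, B, D#.
C# (6/3): C#, E, A.
D (6/3): D, F#, B.
F# (6/4/2): F#, G#, B, D.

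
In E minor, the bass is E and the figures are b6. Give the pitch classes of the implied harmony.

E, G, Cb

The written figures b6 are shorthand for 6/3: the 3 is implied.
A third above E in this key is G.
A sixth above E in this key is C, lowered to Cb by the flat.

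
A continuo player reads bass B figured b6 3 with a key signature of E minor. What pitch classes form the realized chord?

A third above B in this key is D.
A sixth above B in this key is G, lowered to Gb by the flat.

B, D, Gb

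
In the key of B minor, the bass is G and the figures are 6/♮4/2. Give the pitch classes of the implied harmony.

A second above G in this key is A.
A fourth above G in this key is C#, made natural (C) by the ♮ figure.
A sixth above G in this key is E.
Together with the bass G, this spells A minor seventh in third inversion.

G, A, C, E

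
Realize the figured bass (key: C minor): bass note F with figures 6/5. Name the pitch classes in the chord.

The written figures 6/5 are shorthand for 6/5/3: the 3 is implied.
A third above F in this key is Ab.
A fifth above F in this key is C.
A sixth above F in this key is D.
Together with the bass F, this spells D half-diminished seventh in first inversion.

F, Ab, C, D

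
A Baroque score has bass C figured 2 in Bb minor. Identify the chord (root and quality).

Db major seventh

The figures 2 indicate a seventh chord in third inversion.
In third inversion the root lies a second above the bass: a second above C in Bb minor is Db.
The chord tones are C, Db, F, Ab, giving Db major seventh.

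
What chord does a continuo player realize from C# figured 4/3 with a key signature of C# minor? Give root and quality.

The figures 4/3 indicate a seventh chord in second inversion.
In second inversion the root lies a fourth above the bass: a fourth above C# in C# minor is F#.
The chord tones are C#, E, F#, A, giving F# minor seventh.

F# minor seventh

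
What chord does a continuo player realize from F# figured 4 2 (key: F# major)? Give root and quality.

The figures 4 2 indicate a seventh chord in third inversion.
In third inversion the root lies a second above the bass: a second above F# in F# major is G#.
The chord tones are F#, G#, B, D#, giving G# minor seventh.

G# minor seventh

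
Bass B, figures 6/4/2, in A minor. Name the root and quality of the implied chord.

The figures 6/4/2 indicate a seventh chord in third inversion.
In third inversion the root lies a second above the bass: a second above B in A minor is C.
The chord tones are B, C, E, G, giving C major seventh.

C major seventh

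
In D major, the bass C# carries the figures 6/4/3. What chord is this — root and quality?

F# minor seventh

The figures 6/4/3 indicate a seventh chord in second inversion.
In second inversion the root lies a fourth above the bass: a fourth above C# in D major is F#.
The chord tones are C#, E, F#, A, giving F# minor seventh.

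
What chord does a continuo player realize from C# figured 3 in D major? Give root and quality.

The figures 3 indicate a triad in root position.
In root position the bass is the root, so the root is C#.
The chord tones are C#, E, G, giving C# diminished.

C# diminished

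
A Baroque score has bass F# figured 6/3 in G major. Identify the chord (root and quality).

D major

The figures 6/3 indicate a triad in first inversion.
In first inversion the root lies a sixth above the bass: a sixth above F# in G major is D.
The chord tones are F#, A, D, giving D major.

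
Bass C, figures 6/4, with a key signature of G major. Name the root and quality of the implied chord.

F# diminished

The figures 6/4 indicate a triad in second inversion.
In second inversion the root lies a fourth above the bass: a fourth above C in G major is F#.
The chord tones are C, F#, A, giving F# diminished.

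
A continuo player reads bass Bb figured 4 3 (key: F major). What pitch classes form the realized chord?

The written figures 4 3 are shorthand for 6/4/3: the 6 is implied.
A third above Bb in this key is D.
A fourth above Bb in this key is E.
A sixth above Bb in this key is G.
Together with the bass Bb, this spells E half-diminished seventh in second inversion.

Bb, D, E, G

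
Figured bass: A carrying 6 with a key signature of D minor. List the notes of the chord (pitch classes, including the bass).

A, C, F

The written figures 6 are shorthand for 6/3: the 3 is implied.
A third above A in this key is C.
A sixth above A in this key is F.
Together with the bass A, this spells F major in first inversion.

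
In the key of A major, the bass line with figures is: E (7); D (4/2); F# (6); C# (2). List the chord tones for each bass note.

E, G#, B, D | D, E, G#, B | F#, A, D | C#, D, F#, A

E (7/5/3): E, G#, B, D.
D (6/4/2): D, E, G#, B.
F# (6/3): F#, A, D.
C# (6/4/2): C#, D, F#, A.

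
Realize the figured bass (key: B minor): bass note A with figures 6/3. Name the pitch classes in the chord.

A third above A in this key is C#.
A sixth above A in this key is F#.
Together with the bass A, this spells F# minor in first inversion.

A, C#, F#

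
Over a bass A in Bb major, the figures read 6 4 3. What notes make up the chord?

A third above A in this key is C.
A fourth above A in this key is D.
A sixth above A in this key is F.
Together with the bass A, this spells D minor seventh in second inversion.

A, C, D, F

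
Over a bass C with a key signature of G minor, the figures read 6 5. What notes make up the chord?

C, Eb, G, A

The written figures 6 5 are shorthand for 6/5/3: the 3 is implied.
A third above C in this key is Eb.
A fifth above C in this key is G.
A sixth above C in this key is A.
Together with the bass C, this spells A half-diminished seventh in first inversion.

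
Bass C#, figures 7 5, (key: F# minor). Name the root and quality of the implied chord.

The figures 7 5 indicate a seventh chord in root position.
In root position the bass is the root, so the root is C#.
The chord tones are C#, E, G#, B, giving C# minor seventh.

C# minor seventh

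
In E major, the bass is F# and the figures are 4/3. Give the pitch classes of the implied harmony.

The written figures 4/3 are shorthand for 6/4/3: the 6 is implied.
A third above F# in this key is A.
A fourth above F# in this key is B.
A sixth above F# in this key is D#.
Together with the bass F#, this spells B dominant seventh in second inversion.

F#, A, B, D#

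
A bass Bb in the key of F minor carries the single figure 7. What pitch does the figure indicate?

Counting 6 letter steps above Bb lands on A; in F minor, that letter is Ab.

Ab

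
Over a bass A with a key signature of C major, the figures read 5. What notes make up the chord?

A, C, E

The written figures 5 are shorthand for 5/3: the 3 is implied.
A third above A in this key is C.
A fifth above A in this key is E.
Together with the bass A, this spells A minor in root position.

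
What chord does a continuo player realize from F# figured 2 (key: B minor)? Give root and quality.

G major seventh

The figures 2 indicate a seventh chord in third inversion.
In third inversion the root lies a second above the bass: a second above F# in B minor is G.
The chord tones are F#, G, B, D, giving G major seventh.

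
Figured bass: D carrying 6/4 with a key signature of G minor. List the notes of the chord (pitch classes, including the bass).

D, G, Bb

A fourth above D in this key is G.
A sixth above D in this key is Bb.
Together with the bass D, this spells G minor in second inversion.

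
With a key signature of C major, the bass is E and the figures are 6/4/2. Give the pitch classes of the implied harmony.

A second above E in this key is F.
A fourth above E in this key is A.
A sixth above E in this key is C.
Together with the bass E, this spells F major seventh in third inversion.

E, F, A, C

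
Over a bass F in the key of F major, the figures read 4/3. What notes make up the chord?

The written figures 4/3 are shorthand for 6/4/3: the 6 is implied.
A third above F in this key is A.
A fourth above F in this key is Bb.
A sixth above F in this key is D.
Together with the bass F, this spells Bb major seventh in second inversion.

F, A, Bb, D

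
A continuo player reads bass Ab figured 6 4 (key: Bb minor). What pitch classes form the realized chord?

Ab, Db, F

A fourth above Ab in this key is Db.
A sixth above Ab in this key is F.
Together with the bass Ab, this spells Db major in second inversion.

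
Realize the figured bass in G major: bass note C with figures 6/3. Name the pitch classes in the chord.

A third above C in this key is E.
A sixth above C in this key is A.
Together with the bass C, this spells A minor in first inversion.

C, E, A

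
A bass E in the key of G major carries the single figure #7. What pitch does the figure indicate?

Counting 6 letter steps above E lands on D; in G major, that letter is D.
The #7 figure raises it a semitone, giving D#.

D#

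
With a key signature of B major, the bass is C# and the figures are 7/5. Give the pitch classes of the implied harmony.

The written figures 7/5 are shorthand for 7/5/3: the 3 is implied.
A third above C# in this key is E.
A fifth above C# in this key is G#.
A seventh above C# in this key is B.
Together with the bass C#, this spells C# minor seventh in root position.

C#, E, G#, B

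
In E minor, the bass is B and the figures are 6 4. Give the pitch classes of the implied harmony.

A fourth above B in this key is E.
A sixth above B in this key is G.
Together with the bass B, this spells E minor in second inversion.

B, E, G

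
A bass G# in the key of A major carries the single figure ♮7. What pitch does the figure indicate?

Counting 6 letter steps above G# lands on F; in A major, that letter is F#.
The ♮7 figure makes it natural, giving F.

F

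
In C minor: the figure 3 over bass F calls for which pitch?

Ab

Counting 2 letter steps above F lands on A; in C minor, that letter is Ab.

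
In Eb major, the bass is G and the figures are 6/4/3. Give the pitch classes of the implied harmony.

A third above G in this key is Bb.
A fourth above G in this key is C.
A sixth above G in this key is Eb.
Together with the bass G, this spells C minor seventh in second inversion.

G, Bb, C, Eb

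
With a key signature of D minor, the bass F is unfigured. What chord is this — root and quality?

An unfigured bass indicates a triad in root position.
In root position the bass is the root, so the root is F.
The chord tones are F, A, C, giving F major.

F major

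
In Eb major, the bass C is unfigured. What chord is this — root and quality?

An unfigured bass indicates a triad in root position.
In root position the bass is the root, so the root is C.
The chord tones are C, Eb, G, giving C minor.

C minor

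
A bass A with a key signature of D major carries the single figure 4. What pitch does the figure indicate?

D

Counting 3 letter steps above A lands on D; in D major, that letter is D.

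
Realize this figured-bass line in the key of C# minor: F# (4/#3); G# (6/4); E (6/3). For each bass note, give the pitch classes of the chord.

F#, A#, B, D# | G#, C#, E | E, G#, C#

F# (6/4/#3): F#, A#, B, D#.
G# (6/4): G#, C#, E.
E (6/3): E, G#, C#.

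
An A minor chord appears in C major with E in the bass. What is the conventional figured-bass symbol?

6/4

E is the fifth of A minor, so the chord is in second inversion.
A triad in second inversion is figured 6/4, conventionally abbreviated 6/4.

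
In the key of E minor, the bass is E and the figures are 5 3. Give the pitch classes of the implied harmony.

A third above E in this key is G.
A fifth above E in this key is B.
Together with the bass E, this spells E minor in root position.

E, G, B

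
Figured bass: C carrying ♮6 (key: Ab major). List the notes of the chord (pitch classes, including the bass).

C, Eb, A

The written figures ♮6 are shorthand for 6/3: the 3 is implied.
A third above C in this key is Eb.
A sixth above C in this key is Ab, made natural (A) by the ♮ figure.
Together with the bass C, this spells A diminished in first inversion.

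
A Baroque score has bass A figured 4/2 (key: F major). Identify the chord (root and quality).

The figures 4/2 indicate a seventh chord in third inversion.
In third inversion the root lies a second above the bass: a second above A in F major is Bb.
The chord tones are A, Bb, D, F, giving Bb major seventh.

Bb major seventh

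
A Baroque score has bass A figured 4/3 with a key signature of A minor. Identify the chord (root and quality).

The figures 4/3 indicate a seventh chord in second inversion.
In second inversion the root lies a fourth above the bass: a fourth above A in A minor is D.
The chord tones are A, C, D, F, giving D minor seventh.

D minor seventh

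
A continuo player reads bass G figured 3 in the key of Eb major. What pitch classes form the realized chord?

G, Bb, D

The written figures 3 are shorthand for 5/3: the 5 is implied.
A third above G in this key is Bb.
A fifth above G in this key is D.
Together with the bass G, this spells G minor in root position.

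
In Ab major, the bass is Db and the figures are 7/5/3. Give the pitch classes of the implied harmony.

A third above Db in this key is F.
A fifth above Db in this key is Ab.
A seventh above Db in this key is C.
Together with the bass Db, this spells Db major seventh in root position.

Db, F, Ab, C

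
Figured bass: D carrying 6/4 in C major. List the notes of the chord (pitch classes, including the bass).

D, G, B

A fourth above D in this key is G.
A sixth above D in this key is B.
Together with the bass D, this spells G major in second inversion.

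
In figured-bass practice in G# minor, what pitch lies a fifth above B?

F#

Counting 4 letter steps above B lands on F; in G# minor, that letter is F#.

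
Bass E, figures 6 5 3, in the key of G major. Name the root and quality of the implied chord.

The figures 6 5 3 indicate a seventh chord in first inversion.
In first inversion the root lies a sixth above the bass: a sixth above E in G major is C.
The chord tones are E, G, B, C, giving C major seventh.

C major seventh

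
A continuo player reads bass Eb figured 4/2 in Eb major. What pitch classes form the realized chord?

Eb, F, Ab, C

The written figures 4/2 are shorthand for 6/4/2: the 6 is implied.
A second above Eb in this key is F.
A fourth above Eb in this key is Ab.
A sixth above Eb in this key is C.
Together with the bass Eb, this spells F minor seventh in third inversion.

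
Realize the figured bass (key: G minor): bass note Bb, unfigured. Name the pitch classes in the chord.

An unfigured bass implies 5/3.
A third above Bb in this key is D.
A fifth above Bb in this key is F.
Together with the bass Bb, this spells Bb major in root position.

Bb, D, F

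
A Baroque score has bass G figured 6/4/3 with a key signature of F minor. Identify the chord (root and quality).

C minor seventh

The figures 6/4/3 indicate a seventh chord in second inversion.
In second inversion the root lies a fourth above the bass: a fourth above G in F minor is C.
The chord tones are G, Bb, C, Eb, giving C minor seventh.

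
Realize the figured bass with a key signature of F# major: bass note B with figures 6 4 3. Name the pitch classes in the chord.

A third above B in this key is D#.
A fourth above B in this key is E#.
A sixth above B in this key is G#.
Together with the bass B, this spells E# half-diminished seventh in second inversion.

B, D#, E#, G#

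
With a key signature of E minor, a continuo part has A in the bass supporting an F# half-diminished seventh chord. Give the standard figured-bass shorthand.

6/5

A is the third of F# half-diminished seventh, so the chord is in first inversion.
A seventh chord in first inversion is figured 6/5/3, conventionally abbreviated 6/5.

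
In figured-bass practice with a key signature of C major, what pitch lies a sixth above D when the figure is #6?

B#

Counting 5 letter steps above D lands on B; in C major, that letter is B.
The #6 figure raises it a semitone, giving B#.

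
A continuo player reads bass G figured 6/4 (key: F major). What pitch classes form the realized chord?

A fourth above G in this key is C.
A sixth above G in this key is E.
Together with the bass G, this spells C major in second inversion.

G, C, E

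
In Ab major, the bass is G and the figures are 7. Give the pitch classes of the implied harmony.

G, Bb, Db, F

The written figures 7 are shorthand for 7/5/3: the 5/3 are implied.
A third above G in this key is Bb.
A fifth above G in this key is Db.
A seventh above G in this key is F.
Together with the bass G, this spells G half-diminished seventh in root position.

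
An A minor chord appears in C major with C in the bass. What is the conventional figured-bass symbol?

C is the third of A minor, so the chord is in first inversion.
A triad in first inversion is figured 6/3, conventionally abbreviated 6.

6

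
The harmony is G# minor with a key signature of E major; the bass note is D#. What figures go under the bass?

D# is the fifth of G# minor, so the chord is in second inversion.
A triad in second inversion is figured 6/4, conventionally abbreviated 6/4.

6/4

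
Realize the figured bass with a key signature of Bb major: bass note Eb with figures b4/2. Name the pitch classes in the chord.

Eb, F, Ab, C

The written figures b4/2 are shorthand for 6/4/2: the 6 is implied.
A second above Eb in this key is F.
A fourth above Eb in this key is A, lowered to Ab by the flat.
A sixth above Eb in this key is C.
Together with the bass Eb, this spells F minor seventh in third inversion.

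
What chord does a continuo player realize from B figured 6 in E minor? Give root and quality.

G major

The figures 6 indicate a triad in first inversion.
In first inversion the root lies a sixth above the bass: a sixth above B in E minor is G.
The chord tones are B, D, G, giving G major.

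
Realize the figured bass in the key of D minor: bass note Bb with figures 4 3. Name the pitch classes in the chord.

The written figures 4 3 are shorthand for 6/4/3: the 6 is implied.
A third above Bb in this key is D.
A fourth above Bb in this key is E.
A sixth above Bb in this key is G.
Together with the bass Bb, this spells E half-diminished seventh in second inversion.

Bb, D, E, G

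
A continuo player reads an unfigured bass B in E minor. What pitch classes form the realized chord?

An unfigured bass implies 5/3.
A third above B in this key is D.
A fifth above B in this key is F#.
Together with the bass B, this spells B minor in root position.

B, D, F#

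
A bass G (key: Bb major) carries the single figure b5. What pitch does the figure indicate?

Counting 4 letter steps above G lands on D; in Bb major, that letter is D.
The b5 figure lowers it a semitone, giving Db.

Db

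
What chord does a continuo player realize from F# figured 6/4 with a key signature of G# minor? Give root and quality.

The figures 6/4 indicate a triad in second inversion.
In second inversion the root lies a fourth above the bass: a fourth above F# in G# minor is B.
The chord tones are F#, B, D#, giving B major.

B major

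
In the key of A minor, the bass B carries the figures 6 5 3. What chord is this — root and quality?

The figures 6 5 3 indicate a seventh chord in first inversion.
In first inversion the root lies a sixth above the bass: a sixth above B in A minor is G.
The chord tones are B, D, F, G, giving G dominant seventh.

G dominant seventh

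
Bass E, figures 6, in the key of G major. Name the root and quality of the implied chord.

C major

The figures 6 indicate a triad in first inversion.
In first inversion the root lies a sixth above the bass: a sixth above E in G major is C.
The chord tones are E, G, C, giving C major.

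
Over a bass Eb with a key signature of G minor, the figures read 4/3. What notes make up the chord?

The written figures 4/3 are shorthand for 6/4/3: the 6 is implied.
A third above Eb in this key is G.
A fourth above Eb in this key is A.
A sixth above Eb in this key is C.
Together with the bass Eb, this spells A half-diminished seventh in second inversion.

Eb, G, A, C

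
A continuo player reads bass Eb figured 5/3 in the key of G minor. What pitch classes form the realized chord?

Eb, G, Bb

A third above Eb in this key is G.
A fifth above Eb in this key is Bb.
Together with the bass Eb, this spells Eb major in root position.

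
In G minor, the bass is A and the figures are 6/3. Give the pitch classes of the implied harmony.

A third above A in this key is C.
A sixth above A in this key is F.
Together with the bass A, this spells F major in first inversion.

A, C, F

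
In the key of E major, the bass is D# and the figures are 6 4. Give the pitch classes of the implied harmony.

D#, G#, B

A fourth above D# in this key is G#.
A sixth above D# in this key is B.
Together with the bass D#, this spells G# minor in second inversion.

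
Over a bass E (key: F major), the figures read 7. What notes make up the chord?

E, G, Bb, D

The written figures 7 are shorthand for 7/5/3: the 5/3 are implied.
A third above E in this key is G.
A fifth above E in this key is Bb.
A seventh above E in this key is D.
Together with the bass E, this spells E half-diminished seventh in root position.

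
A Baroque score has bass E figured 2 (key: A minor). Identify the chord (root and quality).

The figures 2 indicate a seventh chord in third inversion.
In third inversion the root lies a second above the bass: a second above E in A minor is F.
The chord tones are E, F, A, C, giving F major seventh.

F major seventh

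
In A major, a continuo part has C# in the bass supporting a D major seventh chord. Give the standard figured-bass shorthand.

C# is the seventh of D major seventh, so the chord is in third inversion.
A seventh chord in third inversion is figured 6/4/2, conventionally abbreviated 4/2.

4/2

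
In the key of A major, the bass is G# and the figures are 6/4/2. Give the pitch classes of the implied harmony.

G#, A, C#, E

A second above G# in this key is A.
A fourth above G# in this key is C#.
A sixth above G# in this key is E.
Together with the bass G#, this spells A major seventh in third inversion.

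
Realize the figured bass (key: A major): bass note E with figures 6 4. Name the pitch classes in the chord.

A fourth above E in this key is A.
A sixth above E in this key is C#.
Together with the bass E, this spells A major in second inversion.

E, A, C#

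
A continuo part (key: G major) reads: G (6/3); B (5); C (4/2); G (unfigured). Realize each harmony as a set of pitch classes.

G (6/3): G, B, E.
B (5/3): B, D, F#.
C (6/4/2): C, D, F#, A.
G (5/3): G, B, D.

G, B, E | B, D, F# | C, D, F#, A | G, B, D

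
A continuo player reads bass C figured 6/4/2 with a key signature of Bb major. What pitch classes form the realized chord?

A second above C in this key is D.
A fourth above C in this key is F.
A sixth above C in this key is A.
Together with the bass C, this spells D minor seventh in third inversion.

C, D, F, A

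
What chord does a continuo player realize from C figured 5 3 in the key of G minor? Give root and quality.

The figures 5 3 indicate a triad in root position.
In root position the bass is the root, so the root is C.
The chord tones are C, Eb, G, giving C minor.

C minor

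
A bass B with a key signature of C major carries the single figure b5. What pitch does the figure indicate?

Counting 4 letter steps above B lands on F; in C major, that letter is F.
The b5 figure lowers it a semitone, giving Fb.

Fb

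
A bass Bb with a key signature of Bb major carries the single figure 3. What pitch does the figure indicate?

D

Counting 2 letter steps above Bb lands on D; in Bb major, that letter is D.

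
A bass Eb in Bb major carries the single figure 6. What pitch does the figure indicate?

C

Counting 5 letter steps above Eb lands on C; in Bb major, that letter is C.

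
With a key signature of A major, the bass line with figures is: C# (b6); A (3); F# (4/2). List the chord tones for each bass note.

C#, E, Ab | A, C#, E | F#, G#, B, D

C# (b6/3): C#, E, Ab.
A (5/3): A, C#, E.
F# (6/4/2): F#, G#, B, D.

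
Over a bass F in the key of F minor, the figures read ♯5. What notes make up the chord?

The written figures ♯5 are shorthand for 5/3: the 3 is implied.
A third above F in this key is Ab.
A fifth above F in this key is C, raised to C# by the sharp.

F, Ab, C#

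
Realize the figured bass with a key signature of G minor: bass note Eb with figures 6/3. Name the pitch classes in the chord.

A third above Eb in this key is G.
A sixth above Eb in this key is C.
Together with the bass Eb, this spells C minor in first inversion.

Eb, G, C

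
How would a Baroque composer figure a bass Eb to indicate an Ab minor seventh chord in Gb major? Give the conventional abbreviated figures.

Eb is the fifth of Ab minor seventh, so the chord is in second inversion.
A seventh chord in second inversion is figured 6/4/3, conventionally abbreviated 4/3.

4/3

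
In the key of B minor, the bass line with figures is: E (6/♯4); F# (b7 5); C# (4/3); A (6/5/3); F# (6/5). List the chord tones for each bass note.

E, A#, C# | F#, A, C#, Eb | C#, E, F#, A | A, C#, E, F# | F#, A, C#, D

E (6/#4): E, A#, C#.
F# (b7/5/3): F#, A, C#, Eb.
C# (6/4/3): C#, E, F#, A.
A (6/5/3): A, C#, E, F#.
F# (6/5/3): F#, A, C#, D.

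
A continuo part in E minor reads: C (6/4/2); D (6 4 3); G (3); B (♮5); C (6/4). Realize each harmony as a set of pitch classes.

C, D, F#, A | D, F#, G, B | G, B, D | B, D, F | C, F#, A

C (6/4/2): C, D, F#, A.
D (6/4/3): D, F#, G, B.
G (5/3): G, B, D.
B (♮5/3): B, D, F.
C (6/4): C, F#, A.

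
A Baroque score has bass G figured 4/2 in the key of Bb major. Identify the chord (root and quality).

A half-diminished seventh

The figures 4/2 indicate a seventh chord in third inversion.
In third inversion the root lies a second above the bass: a second above G in Bb major is A.
The chord tones are G, A, C, Eb, giving A half-diminished seventh.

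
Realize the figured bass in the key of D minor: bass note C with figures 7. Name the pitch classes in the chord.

The written figures 7 are shorthand for 7/5/3: the 5/3 are implied.
A third above C in this key is E.
A fifth above C in this key is G.
A seventh above C in this key is Bb.
Together with the bass C, this spells C dominant seventh in root position.

C, E, G, Bb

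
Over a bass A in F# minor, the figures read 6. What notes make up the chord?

A, C#, F#

The written figures 6 are shorthand for 6/3: the 3 is implied.
A third above A in this key is C#.
A sixth above A in this key is F#.
Together with the bass A, this spells F# minor in first inversion.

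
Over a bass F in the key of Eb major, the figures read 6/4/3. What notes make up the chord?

A third above F in this key is Ab.
A fourth above F in this key is Bb.
A sixth above F in this key is D.
Together with the bass F, this spells Bb dominant seventh in second inversion.

F, Ab, Bb, D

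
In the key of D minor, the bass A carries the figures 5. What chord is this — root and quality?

The figures 5 indicate a triad in root position.
In root position the bass is the root, so the root is A.
The chord tones are A, C, E, giving A minor.

A minor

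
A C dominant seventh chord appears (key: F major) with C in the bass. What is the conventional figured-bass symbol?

7

C is the root of C dominant seventh, so the chord is in root position.
A seventh chord in root position is figured 7/5/3, conventionally abbreviated 7.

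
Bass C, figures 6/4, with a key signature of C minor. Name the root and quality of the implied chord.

The figures 6/4 indicate a triad in second inversion.
In second inversion the root lies a fourth above the bass: a fourth above C in C minor is F.
The chord tones are C, F, Ab, giving F minor.

F minor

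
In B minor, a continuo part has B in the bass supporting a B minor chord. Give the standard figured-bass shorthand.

no figures

B is the root of B minor, so the chord is in root position.
A triad in root position is figured 5/3, conventionally abbreviated (no figures — root-position triad).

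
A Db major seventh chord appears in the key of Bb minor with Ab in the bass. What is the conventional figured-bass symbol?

Ab is the fifth of Db major seventh, so the chord is in second inversion.
A seventh chord in second inversion is figured 6/4/3, conventionally abbreviated 4/3.

4/3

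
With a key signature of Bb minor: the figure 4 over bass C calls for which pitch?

F

Counting 3 letter steps above C lands on F; in Bb minor, that letter is F.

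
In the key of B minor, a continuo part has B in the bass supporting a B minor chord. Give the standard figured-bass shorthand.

B is the root of B minor, so the chord is in root position.
A triad in root position is figured 5/3, conventionally abbreviated (no figures — root-position triad).

no figures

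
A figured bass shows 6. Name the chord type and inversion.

6 is shorthand for 6/3.
Intervals of 6/3 above the bass form a triad; the bass is the third, so this is first inversion.

triad, first inversion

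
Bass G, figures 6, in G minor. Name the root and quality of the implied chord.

Eb major

The figures 6 indicate a triad in first inversion.
In first inversion the root lies a sixth above the bass: a sixth above G in G minor is Eb.
The chord tones are G, Bb, Eb, giving Eb major.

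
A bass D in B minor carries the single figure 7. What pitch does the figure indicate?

C#

Counting 6 letter steps above D lands on C; in B minor, that letter is C#.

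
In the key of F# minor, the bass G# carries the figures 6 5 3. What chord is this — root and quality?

E dominant seventh

The figures 6 5 3 indicate a seventh chord in first inversion.
In first inversion the root lies a sixth above the bass: a sixth above G# in F# minor is E.
The chord tones are G#, B, D, E, giving E dominant seventh.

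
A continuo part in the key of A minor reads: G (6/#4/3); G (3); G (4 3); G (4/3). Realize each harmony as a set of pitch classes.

G (6/#4/3): G, B, C#, E.
G (5/3): G, B, D.
G (6/4/3): G, B, C, E.
G (6/4/3): G, B, C, E.

G, B, C#, E | G, B, D | G, B, C, E | G, B, C, E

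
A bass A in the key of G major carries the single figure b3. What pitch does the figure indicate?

Counting 2 letter steps above A lands on C; in G major, that letter is C.
The b3 figure lowers it a semitone, giving Cb.

Cb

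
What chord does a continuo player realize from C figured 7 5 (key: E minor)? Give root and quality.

The figures 7 5 indicate a seventh chord in root position.
In root position the bass is the root, so the root is C.
The chord tones are C, E, G, B, giving C major seventh.

C major seventh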